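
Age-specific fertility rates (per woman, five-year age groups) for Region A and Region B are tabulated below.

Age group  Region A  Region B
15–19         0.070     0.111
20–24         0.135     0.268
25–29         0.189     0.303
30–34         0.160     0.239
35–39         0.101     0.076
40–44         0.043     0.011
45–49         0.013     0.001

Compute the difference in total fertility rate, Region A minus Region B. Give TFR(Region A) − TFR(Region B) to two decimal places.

-1.49

Region A:
  Sum of ASFRs = 0.070 + 0.135 + 0.189 + 0.160 + 0.101 + 0.043 + 0.013 = 0.711
  TFR = 5 × 0.711 = 3.555
Region B:
  Sum of ASFRs = 0.111 + 0.268 + 0.303 + 0.239 + 0.076 + 0.011 + 0.001 = 1.009
  TFR = 5 × 1.009 = 5.045
Difference = 3.555 − 5.045 = -1.49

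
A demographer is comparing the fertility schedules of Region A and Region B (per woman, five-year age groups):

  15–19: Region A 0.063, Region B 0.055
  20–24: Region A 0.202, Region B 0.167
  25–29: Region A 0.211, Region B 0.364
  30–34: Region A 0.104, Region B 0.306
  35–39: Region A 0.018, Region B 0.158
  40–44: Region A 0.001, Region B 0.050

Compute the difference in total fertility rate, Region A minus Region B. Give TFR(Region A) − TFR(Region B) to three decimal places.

Region A:
  Sum of ASFRs = 0.063 + 0.202 + 0.211 + 0.104 + 0.018 + 0.001 = 0.599
  TFR = 5 × 0.599 = 2.995
Region B:
  Sum of ASFRs = 0.055 + 0.167 + 0.364 + 0.306 + 0.158 + 0.050 = 1.100
  TFR = 5 × 1.100 = 5.5
Difference = 2.995 − 5.5 = -2.505

-2.505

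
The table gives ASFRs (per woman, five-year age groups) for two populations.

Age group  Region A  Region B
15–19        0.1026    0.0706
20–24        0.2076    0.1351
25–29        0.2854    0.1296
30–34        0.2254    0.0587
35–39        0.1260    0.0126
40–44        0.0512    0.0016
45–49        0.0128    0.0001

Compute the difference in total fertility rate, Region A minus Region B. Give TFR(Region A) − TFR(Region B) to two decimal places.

Region A:
  Sum of ASFRs = 0.1026 + 0.2076 + 0.2854 + 0.2254 + 0.1260 + 0.0512 + 0.0128 = 1.0110
  TFR = 5 × 1.0110 = 5.055
Region B:
  Sum of ASFRs = 0.0706 + 0.1351 + 0.1296 + 0.0587 + 0.0126 + 0.0016 + 0.0001 = 0.4083
  TFR = 5 × 0.4083 = 2.0415
Difference = 5.055 − 2.0415 = 3.0135

3.01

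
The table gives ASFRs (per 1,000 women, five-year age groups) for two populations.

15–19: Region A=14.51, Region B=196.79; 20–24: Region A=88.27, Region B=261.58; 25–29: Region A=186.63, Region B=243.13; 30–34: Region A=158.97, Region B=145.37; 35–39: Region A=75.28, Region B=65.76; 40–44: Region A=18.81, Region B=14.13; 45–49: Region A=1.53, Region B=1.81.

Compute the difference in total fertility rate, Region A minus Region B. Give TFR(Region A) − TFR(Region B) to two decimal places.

-1.92

Region A:
  Sum of ASFRs = 14.51 + 88.27 + 186.63 + 158.97 + 75.28 + 18.81 + 1.53 = 544.00
  TFR = 5 × 544.00 / 1000 = 2.72
Region B:
  Sum of ASFRs = 196.79 + 261.58 + 243.13 + 145.37 + 65.76 + 14.13 + 1.81 = 928.57
  TFR = 5 × 928.57 / 1000 = 4.64285
Difference = 2.72 − 4.64285 = -1.92285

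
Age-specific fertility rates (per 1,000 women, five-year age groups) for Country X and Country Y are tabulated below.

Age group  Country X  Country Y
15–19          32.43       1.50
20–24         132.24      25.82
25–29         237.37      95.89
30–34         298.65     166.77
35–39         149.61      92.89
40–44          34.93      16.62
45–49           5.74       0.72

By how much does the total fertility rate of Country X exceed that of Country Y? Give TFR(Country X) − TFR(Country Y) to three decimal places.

Country X:
  Sum of ASFRs = 32.43 + 132.24 + 237.37 + 298.65 + 149.61 + 34.93 + 5.74 = 890.97
  TFR = 5 × 890.97 / 1000 = 4.45485
Country Y:
  Sum of ASFRs = 1.50 + 25.82 + 95.89 + 166.77 + 92.89 + 16.62 + 0.72 = 400.21
  TFR = 5 × 400.21 / 1000 = 2.00105
Difference = 4.45485 − 2.00105 = 2.4538

2.454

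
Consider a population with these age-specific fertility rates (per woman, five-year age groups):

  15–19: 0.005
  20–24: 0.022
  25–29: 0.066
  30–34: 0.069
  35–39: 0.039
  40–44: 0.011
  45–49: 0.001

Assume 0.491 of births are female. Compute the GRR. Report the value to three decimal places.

0.523

Proportion female at birth = 0.491.
Sum of ASFRs = 0.005 + 0.022 + 0.066 + 0.069 + 0.039 + 0.011 + 0.001 = 0.213
TFR = 5 × 0.213 = 1.065
GRR = 0.491 × 1.065 = 0.52292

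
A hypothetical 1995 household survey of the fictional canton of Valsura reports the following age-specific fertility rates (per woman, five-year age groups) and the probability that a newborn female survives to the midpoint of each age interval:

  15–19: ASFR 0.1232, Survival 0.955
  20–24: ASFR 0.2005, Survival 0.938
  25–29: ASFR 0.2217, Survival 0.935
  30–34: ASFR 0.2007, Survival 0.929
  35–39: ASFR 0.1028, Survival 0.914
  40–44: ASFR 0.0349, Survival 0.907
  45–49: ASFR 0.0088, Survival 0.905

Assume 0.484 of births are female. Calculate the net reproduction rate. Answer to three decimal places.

Proportion female at birth = 0.484.
Survival-weighted fertility by age (5·fₓ·Sₓ):
  15–19: 5 × 0.1232 × 0.955 = 0.58828
  20–24: 5 × 0.2005 × 0.938 = 0.94035
  25–29: 5 × 0.2217 × 0.935 = 1.03645
  30–34: 5 × 0.2007 × 0.929 = 0.93225
  35–39: 5 × 0.1028 × 0.914 = 0.46980
  40–44: 5 × 0.0349 × 0.907 = 0.15827
  45–49: 5 × 0.0088 × 0.905 = 0.03982
Sum = 4.16522
NRR = 0.484 × 4.16522 = 2.01597

2.016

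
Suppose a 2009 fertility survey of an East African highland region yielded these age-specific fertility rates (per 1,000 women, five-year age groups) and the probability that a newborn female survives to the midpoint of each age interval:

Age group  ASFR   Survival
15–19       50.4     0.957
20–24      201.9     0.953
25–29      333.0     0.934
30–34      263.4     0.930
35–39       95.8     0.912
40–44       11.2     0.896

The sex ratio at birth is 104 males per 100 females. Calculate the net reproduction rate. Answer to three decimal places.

Proportion female at birth = 100 / (100 + 104) = 0.49020.
Each age group contributes 5 × ASFR × survival:
  15–19: 5 × 50.4/1000 × 0.957 = 0.24116
  20–24: 5 × 201.9/1000 × 0.953 = 0.96205
  25–29: 5 × 333.0/1000 × 0.934 = 1.55511
  30–34: 5 × 263.4/1000 × 0.930 = 1.22481
  35–39: 5 × 95.8/1000 × 0.912 = 0.43685
  40–44: 5 × 11.2/1000 × 0.896 = 0.05018
Sum = 4.47016
NRR = 0.49020 × 4.47016 = 2.19127
An NRR exceeding 1 indicates intrinsic growth under these rates.

2.191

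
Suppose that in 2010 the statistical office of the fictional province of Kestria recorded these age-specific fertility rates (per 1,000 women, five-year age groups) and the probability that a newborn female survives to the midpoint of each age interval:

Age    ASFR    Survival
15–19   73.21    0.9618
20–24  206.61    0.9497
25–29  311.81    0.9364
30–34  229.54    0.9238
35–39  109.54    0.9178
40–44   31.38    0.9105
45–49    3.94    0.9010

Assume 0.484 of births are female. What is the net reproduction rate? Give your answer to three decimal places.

Proportion female at birth = 0.484.
Per-age-group product (5 × ASFR × survival probability):
  15–19: 5 × 73.21/1000 × 0.9618 = 0.35207
  20–24: 5 × 206.61/1000 × 0.9497 = 0.98109
  25–29: 5 × 311.81/1000 × 0.9364 = 1.45989
  30–34: 5 × 229.54/1000 × 0.9238 = 1.06025
  35–39: 5 × 109.54/1000 × 0.9178 = 0.50268
  40–44: 5 × 31.38/1000 × 0.9105 = 0.14286
  45–49: 5 × 3.94/1000 × 0.9010 = 0.01775
Sum = 4.51659
NRR = 0.484 × 4.51659 = 2.18603

2.186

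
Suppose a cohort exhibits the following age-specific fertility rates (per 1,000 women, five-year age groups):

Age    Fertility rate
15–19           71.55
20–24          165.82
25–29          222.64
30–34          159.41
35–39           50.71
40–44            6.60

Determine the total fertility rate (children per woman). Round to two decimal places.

3.38

Sum of ASFRs = 71.55 + 165.82 + 222.64 + 159.41 + 50.71 + 6.60 = 676.73
TFR = 5 × 676.73 / 1000 = 3.38365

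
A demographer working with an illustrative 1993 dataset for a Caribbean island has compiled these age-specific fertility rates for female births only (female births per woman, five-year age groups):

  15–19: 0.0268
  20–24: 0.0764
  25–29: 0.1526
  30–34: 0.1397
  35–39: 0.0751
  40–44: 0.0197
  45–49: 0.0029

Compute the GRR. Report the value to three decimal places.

Sum of female ASFRs = 0.0268 + 0.0764 + 0.1526 + 0.1397 + 0.0751 + 0.0197 + 0.0029 = 0.4932
GRR = 5 × 0.4932 = 2.466

2.466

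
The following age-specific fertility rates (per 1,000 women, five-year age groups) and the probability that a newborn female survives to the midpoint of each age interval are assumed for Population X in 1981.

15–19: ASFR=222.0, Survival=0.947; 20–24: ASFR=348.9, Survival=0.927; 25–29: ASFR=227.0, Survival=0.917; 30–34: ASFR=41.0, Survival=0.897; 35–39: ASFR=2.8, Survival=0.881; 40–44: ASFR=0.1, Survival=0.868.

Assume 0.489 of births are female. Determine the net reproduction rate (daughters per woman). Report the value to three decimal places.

1.910

Proportion female at birth = 0.489.
Each age group contributes 5 × ASFR × survival:
  15–19: 5 × 222.0/1000 × 0.947 = 1.05117
  20–24: 5 × 348.9/1000 × 0.927 = 1.61715
  25–29: 5 × 227.0/1000 × 0.917 = 1.04080
  30–34: 5 × 41.0/1000 × 0.897 = 0.18389
  35–39: 5 × 2.8/1000 × 0.881 = 0.01233
  40–44: 5 × 0.1/1000 × 0.868 = 0.00043
Sum = 3.90577
NRR = 0.489 × 3.90577 = 1.90992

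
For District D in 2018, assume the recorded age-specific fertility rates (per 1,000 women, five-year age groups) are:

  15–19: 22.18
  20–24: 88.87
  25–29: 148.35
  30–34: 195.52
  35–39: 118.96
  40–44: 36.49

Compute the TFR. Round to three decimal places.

Sum of ASFRs = 22.18 + 88.87 + 148.35 + 195.52 + 118.96 + 36.49 = 610.37
TFR = 5 × 610.37 / 1000 = 3.05185

3.052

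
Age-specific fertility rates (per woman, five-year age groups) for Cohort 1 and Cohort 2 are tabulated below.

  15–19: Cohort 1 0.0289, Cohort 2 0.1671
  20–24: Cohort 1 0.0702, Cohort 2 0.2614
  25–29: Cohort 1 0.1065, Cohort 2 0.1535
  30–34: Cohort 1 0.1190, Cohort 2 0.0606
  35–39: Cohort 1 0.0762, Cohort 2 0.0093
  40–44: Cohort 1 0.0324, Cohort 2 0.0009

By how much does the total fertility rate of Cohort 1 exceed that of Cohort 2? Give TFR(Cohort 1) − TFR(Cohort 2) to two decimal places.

Cohort 1:
  Sum of ASFRs = 0.0289 + 0.0702 + 0.1065 + 0.1190 + 0.0762 + 0.0324 = 0.4332
  TFR = 5 × 0.4332 = 2.166
Cohort 2:
  Sum of ASFRs = 0.1671 + 0.2614 + 0.1535 + 0.0606 + 0.0093 + 0.0009 = 0.6528
  TFR = 5 × 0.6528 = 3.264
Difference = 2.166 − 3.264 = -1.098

-1.10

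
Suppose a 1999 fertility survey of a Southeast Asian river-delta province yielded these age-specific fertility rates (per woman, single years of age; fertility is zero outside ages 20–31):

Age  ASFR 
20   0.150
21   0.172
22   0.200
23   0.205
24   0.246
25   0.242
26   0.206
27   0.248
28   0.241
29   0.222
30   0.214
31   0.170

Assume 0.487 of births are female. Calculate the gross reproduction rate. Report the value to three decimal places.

1.225

Proportion female at birth = 0.487.
Sum of ASFRs = 0.150 + 0.172 + 0.200 + 0.205 + 0.246 + 0.242 + 0.206 + 0.248 + 0.241 + 0.222 + 0.214 + 0.170 = 2.516
TFR = 2.516
GRR = 0.487 × 2.516 = 1.22529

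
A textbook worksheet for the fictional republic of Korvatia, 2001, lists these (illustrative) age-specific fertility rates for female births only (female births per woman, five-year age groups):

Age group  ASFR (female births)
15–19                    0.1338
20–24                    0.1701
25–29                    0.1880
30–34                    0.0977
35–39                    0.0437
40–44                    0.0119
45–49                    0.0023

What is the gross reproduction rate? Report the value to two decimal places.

Sum of female ASFRs = 0.1338 + 0.1701 + 0.1880 + 0.0977 + 0.0437 + 0.0119 + 0.0023 = 0.6475
GRR = 5 × 0.6475 = 3.2375

3.24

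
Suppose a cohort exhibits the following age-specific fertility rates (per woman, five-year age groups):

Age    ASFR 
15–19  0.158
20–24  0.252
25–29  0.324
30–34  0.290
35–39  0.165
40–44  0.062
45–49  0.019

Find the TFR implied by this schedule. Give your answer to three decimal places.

Sum of ASFRs = 0.158 + 0.252 + 0.324 + 0.290 + 0.165 + 0.062 + 0.019 = 1.270
TFR = 5 × 1.270 = 6.35

6.350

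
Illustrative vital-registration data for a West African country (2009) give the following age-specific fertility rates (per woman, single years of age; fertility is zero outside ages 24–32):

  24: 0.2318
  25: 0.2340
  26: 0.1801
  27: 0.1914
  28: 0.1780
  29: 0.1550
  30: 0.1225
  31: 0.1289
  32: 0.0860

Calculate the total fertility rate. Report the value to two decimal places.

Sum of ASFRs = 0.2318 + 0.2340 + 0.1801 + 0.1914 + 0.1780 + 0.1550 + 0.1225 + 0.1289 + 0.0860 = 1.5077
TFR = 1.5077

1.51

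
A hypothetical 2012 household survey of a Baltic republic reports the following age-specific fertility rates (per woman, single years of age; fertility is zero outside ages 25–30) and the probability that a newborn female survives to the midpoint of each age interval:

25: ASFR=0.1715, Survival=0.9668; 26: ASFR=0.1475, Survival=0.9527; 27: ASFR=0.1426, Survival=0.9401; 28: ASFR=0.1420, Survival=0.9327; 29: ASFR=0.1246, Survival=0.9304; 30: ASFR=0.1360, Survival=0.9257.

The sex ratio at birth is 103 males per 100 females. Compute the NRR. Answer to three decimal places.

Proportion female at birth = 100 / (100 + 103) = 0.49261.
Survival-weighted fertility by age (1·fₓ·Sₓ):
  25: 1 × 0.1715 × 0.9668 = 0.16581
  26: 1 × 0.1475 × 0.9527 = 0.14052
  27: 1 × 0.1426 × 0.9401 = 0.13406
  28: 1 × 0.1420 × 0.9327 = 0.13244
  29: 1 × 0.1246 × 0.9304 = 0.11593
  30: 1 × 0.1360 × 0.9257 = 0.12590
Sum = 0.81466
NRR = 0.49261 × 0.81466 = 0.40131

0.401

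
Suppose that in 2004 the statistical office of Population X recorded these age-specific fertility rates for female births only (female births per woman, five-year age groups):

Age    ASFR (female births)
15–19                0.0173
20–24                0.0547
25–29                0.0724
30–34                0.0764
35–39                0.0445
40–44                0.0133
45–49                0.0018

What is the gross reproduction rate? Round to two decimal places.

1.40

Sum of female ASFRs = 0.0173 + 0.0547 + 0.0724 + 0.0764 + 0.0445 + 0.0133 + 0.0018 = 0.2804
GRR = 5 × 0.2804 = 1.402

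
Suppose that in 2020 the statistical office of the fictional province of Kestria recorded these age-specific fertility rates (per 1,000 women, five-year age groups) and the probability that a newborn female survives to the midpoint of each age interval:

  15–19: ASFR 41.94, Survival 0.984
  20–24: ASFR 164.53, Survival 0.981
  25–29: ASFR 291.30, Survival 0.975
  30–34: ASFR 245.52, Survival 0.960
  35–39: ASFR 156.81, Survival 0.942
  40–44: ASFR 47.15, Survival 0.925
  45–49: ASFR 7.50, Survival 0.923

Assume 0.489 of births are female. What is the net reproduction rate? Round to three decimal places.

2.251

Proportion female at birth = 0.489.
Weighting each age-specific rate by interval width and survival:
  15–19: 5 × 41.94/1000 × 0.984 = 0.20634
  20–24: 5 × 164.53/1000 × 0.981 = 0.80702
  25–29: 5 × 291.30/1000 × 0.975 = 1.42009
  30–34: 5 × 245.52/1000 × 0.960 = 1.17850
  35–39: 5 × 156.81/1000 × 0.942 = 0.73858
  40–44: 5 × 47.15/1000 × 0.925 = 0.21807
  45–49: 5 × 7.50/1000 × 0.923 = 0.03461
Sum = 4.60321
NRR = 0.489 × 4.60321 = 2.25097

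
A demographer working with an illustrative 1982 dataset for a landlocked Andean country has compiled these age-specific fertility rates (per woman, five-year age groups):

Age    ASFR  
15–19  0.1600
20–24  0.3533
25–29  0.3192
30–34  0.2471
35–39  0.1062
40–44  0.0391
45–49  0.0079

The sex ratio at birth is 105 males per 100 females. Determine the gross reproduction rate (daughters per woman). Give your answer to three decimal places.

Proportion female at birth = 100 / (100 + 105) = 0.48780.
Sum of ASFRs = 0.1600 + 0.3533 + 0.3192 + 0.2471 + 0.1062 + 0.0391 + 0.0079 = 1.2328
TFR = 5 × 1.2328 = 6.164
GRR = 0.48780 × 6.164 = 3.00680

3.007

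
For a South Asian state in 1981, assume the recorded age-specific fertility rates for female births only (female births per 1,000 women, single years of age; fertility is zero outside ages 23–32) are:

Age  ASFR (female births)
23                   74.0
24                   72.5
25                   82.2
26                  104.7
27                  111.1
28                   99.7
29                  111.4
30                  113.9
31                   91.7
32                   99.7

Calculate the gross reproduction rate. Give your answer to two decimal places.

Sum of female ASFRs = 74.0 + 72.5 + 82.2 + 104.7 + 111.1 + 99.7 + 111.4 + 113.9 + 91.7 + 99.7 = 960.9
GRR = 960.9 / 1000 = 0.9609

0.96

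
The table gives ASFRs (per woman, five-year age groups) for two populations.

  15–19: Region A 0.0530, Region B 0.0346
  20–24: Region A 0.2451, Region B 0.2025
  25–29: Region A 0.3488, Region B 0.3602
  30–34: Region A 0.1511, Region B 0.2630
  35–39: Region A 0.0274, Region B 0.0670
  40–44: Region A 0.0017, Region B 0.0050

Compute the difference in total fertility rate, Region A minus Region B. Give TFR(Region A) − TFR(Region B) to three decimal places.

-0.526

Region A:
  Sum of ASFRs = 0.0530 + 0.2451 + 0.3488 + 0.1511 + 0.0274 + 0.0017 = 0.8271
  TFR = 5 × 0.8271 = 4.1355
Region B:
  Sum of ASFRs = 0.0346 + 0.2025 + 0.3602 + 0.2630 + 0.0670 + 0.0050 = 0.9323
  TFR = 5 × 0.9323 = 4.6615
Difference = 4.1355 − 4.6615 = -0.526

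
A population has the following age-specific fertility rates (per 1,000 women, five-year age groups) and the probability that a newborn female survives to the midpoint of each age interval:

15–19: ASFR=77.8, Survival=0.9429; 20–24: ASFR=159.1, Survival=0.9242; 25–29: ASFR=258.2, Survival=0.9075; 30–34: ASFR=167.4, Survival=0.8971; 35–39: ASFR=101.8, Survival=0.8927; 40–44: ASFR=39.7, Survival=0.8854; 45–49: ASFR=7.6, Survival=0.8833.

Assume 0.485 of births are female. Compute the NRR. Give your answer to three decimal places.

1.789

Proportion female at birth = 0.485.
Each age group contributes 5 × ASFR × survival:
  15–19: 5 × 77.8/1000 × 0.9429 = 0.36679
  20–24: 5 × 159.1/1000 × 0.9242 = 0.73520
  25–29: 5 × 258.2/1000 × 0.9075 = 1.17158
  30–34: 5 × 167.4/1000 × 0.8971 = 0.75087
  35–39: 5 × 101.8/1000 × 0.8927 = 0.45438
  40–44: 5 × 39.7/1000 × 0.8854 = 0.17575
  45–49: 5 × 7.6/1000 × 0.8833 = 0.03357
Sum = 3.68814
NRR = 0.485 × 3.68814 = 1.78875
With NRR above 1 the population is above replacement fertility.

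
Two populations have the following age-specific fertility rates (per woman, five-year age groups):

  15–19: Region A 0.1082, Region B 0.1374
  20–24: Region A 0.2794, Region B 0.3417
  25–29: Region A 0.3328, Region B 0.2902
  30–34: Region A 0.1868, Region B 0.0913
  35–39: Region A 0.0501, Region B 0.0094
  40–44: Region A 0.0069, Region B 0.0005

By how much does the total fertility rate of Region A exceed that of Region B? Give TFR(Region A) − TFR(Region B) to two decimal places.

0.47

Region A:
  Sum of ASFRs = 0.1082 + 0.2794 + 0.3328 + 0.1868 + 0.0501 + 0.0069 = 0.9642
  TFR = 5 × 0.9642 = 4.821
Region B:
  Sum of ASFRs = 0.1374 + 0.3417 + 0.2902 + 0.0913 + 0.0094 + 0.0005 = 0.8705
  TFR = 5 × 0.8705 = 4.3525
Difference = 4.821 − 4.3525 = 0.4685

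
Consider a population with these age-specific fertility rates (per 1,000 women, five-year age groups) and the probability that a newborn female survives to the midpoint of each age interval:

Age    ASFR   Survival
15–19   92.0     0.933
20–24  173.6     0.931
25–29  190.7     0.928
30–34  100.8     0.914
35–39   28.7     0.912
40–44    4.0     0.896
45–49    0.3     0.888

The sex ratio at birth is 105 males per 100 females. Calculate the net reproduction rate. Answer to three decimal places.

1.333

Proportion female at birth = 100 / (100 + 105) = 0.48780.
Weighting each age-specific rate by interval width and survival:
  15–19: 5 × 92.0/1000 × 0.933 = 0.42918
  20–24: 5 × 173.6/1000 × 0.931 = 0.80811
  25–29: 5 × 190.7/1000 × 0.928 = 0.88485
  30–34: 5 × 100.8/1000 × 0.914 = 0.46066
  35–39: 5 × 28.7/1000 × 0.912 = 0.13087
  40–44: 5 × 4.0/1000 × 0.896 = 0.01792
  45–49: 5 × 0.3/1000 × 0.888 = 0.00133
Sum = 2.73292
NRR = 0.48780 × 2.73292 = 1.33312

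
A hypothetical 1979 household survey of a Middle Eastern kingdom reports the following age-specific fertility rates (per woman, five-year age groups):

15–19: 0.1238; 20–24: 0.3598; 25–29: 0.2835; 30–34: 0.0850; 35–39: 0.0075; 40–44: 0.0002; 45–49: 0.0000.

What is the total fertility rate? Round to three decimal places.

4.299

Sum of ASFRs = 0.1238 + 0.3598 + 0.2835 + 0.0850 + 0.0075 + 0.0002 + 0.0000 = 0.8598
TFR = 5 × 0.8598 = 4.299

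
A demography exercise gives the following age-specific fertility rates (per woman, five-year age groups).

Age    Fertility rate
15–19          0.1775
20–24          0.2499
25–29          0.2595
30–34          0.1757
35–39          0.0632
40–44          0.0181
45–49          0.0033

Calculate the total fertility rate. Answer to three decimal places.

4.736

Sum of ASFRs = 0.1775 + 0.2499 + 0.2595 + 0.1757 + 0.0632 + 0.0181 + 0.0033 = 0.9472
TFR = 5 × 0.9472 = 4.736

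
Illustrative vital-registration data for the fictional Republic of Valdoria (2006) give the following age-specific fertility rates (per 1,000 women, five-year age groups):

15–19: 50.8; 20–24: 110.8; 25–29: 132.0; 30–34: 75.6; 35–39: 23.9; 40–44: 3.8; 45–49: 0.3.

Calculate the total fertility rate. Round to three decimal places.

1.986

Sum of ASFRs = 50.8 + 110.8 + 132.0 + 75.6 + 23.9 + 3.8 + 0.3 = 397.2
TFR = 5 × 397.2 / 1000 = 1.986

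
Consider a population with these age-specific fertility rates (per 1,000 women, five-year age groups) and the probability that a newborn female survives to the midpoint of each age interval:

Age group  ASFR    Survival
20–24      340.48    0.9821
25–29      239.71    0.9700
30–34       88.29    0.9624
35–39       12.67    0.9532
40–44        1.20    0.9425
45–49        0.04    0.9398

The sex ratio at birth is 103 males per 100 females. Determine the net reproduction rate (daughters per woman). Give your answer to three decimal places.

1.638

Proportion female at birth = 100 / (100 + 103) = 0.49261.
Per-age-group product (5 × ASFR × survival probability):
  20–24: 5 × 340.48/1000 × 0.9821 = 1.67193
  25–29: 5 × 239.71/1000 × 0.9700 = 1.16259
  30–34: 5 × 88.29/1000 × 0.9624 = 0.42485
  35–39: 5 × 12.67/1000 × 0.9532 = 0.06039
  40–44: 5 × 1.20/1000 × 0.9425 = 0.00566
  45–49: 5 × 0.04/1000 × 0.9398 = 0.00019
Sum = 3.32561
NRR = 0.49261 × 3.32561 = 1.63823
An NRR exceeding 1 indicates intrinsic growth under these rates.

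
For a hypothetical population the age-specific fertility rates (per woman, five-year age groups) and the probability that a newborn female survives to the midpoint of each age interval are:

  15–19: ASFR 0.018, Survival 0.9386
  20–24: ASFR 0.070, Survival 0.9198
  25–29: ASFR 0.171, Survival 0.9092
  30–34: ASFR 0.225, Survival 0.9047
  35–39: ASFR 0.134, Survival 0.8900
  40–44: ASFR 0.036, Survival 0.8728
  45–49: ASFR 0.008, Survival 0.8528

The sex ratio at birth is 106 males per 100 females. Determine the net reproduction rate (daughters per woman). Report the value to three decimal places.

Proportion female at birth = 100 / (100 + 106) = 0.48544.
Per-age-group product (5 × ASFR × survival probability):
  15–19: 5 × 0.018 × 0.9386 = 0.08447
  20–24: 5 × 0.070 × 0.9198 = 0.32193
  25–29: 5 × 0.171 × 0.9092 = 0.77737
  30–34: 5 × 0.225 × 0.9047 = 1.01779
  35–39: 5 × 0.134 × 0.8900 = 0.59630
  40–44: 5 × 0.036 × 0.8728 = 0.15710
  45–49: 5 × 0.008 × 0.8528 = 0.03411
Sum = 2.98907
NRR = 0.48544 × 2.98907 = 1.45101

1.451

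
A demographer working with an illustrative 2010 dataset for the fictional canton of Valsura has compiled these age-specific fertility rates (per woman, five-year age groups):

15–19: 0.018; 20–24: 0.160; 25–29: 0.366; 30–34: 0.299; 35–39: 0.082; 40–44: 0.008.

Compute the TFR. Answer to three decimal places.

4.665

Sum of ASFRs = 0.018 + 0.160 + 0.366 + 0.299 + 0.082 + 0.008 = 0.933
TFR = 5 × 0.933 = 4.665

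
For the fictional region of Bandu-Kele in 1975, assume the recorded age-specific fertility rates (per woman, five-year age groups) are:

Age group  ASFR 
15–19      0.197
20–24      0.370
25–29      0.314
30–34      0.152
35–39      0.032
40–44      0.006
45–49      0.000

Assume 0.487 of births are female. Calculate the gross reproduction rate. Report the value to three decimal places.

2.608

Proportion female at birth = 0.487.
Sum of ASFRs = 0.197 + 0.370 + 0.314 + 0.152 + 0.032 + 0.006 + 0.000 = 1.071
TFR = 5 × 1.071 = 5.355
GRR = 0.487 × 5.355 = 2.60789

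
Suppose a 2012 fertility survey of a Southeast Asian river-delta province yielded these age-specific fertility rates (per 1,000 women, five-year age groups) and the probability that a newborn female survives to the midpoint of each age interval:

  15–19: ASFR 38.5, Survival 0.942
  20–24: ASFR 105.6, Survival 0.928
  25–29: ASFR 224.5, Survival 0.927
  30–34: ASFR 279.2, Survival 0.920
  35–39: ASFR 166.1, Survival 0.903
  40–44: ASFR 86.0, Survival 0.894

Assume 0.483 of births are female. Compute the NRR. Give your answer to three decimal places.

1.995

Proportion female at birth = 0.483.
Survival-weighted fertility by age (5·fₓ·Sₓ):
  15–19: 5 × 38.5/1000 × 0.942 = 0.18134
  20–24: 5 × 105.6/1000 × 0.928 = 0.48998
  25–29: 5 × 224.5/1000 × 0.927 = 1.04056
  30–34: 5 × 279.2/1000 × 0.920 = 1.28432
  35–39: 5 × 166.1/1000 × 0.903 = 0.74994
  40–44: 5 × 86.0/1000 × 0.894 = 0.38442
Sum = 4.13056
NRR = 0.483 × 4.13056 = 1.99506
NRR > 1, so each generation more than replaces itself.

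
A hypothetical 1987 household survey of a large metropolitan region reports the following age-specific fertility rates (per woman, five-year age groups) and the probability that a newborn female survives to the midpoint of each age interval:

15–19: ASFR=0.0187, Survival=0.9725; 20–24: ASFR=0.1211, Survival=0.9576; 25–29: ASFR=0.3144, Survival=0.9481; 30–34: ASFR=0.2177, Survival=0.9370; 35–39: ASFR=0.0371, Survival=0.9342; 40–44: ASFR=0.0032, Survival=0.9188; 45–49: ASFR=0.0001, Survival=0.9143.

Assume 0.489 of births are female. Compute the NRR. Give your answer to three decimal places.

Proportion female at birth = 0.489.
Weighting each age-specific rate by interval width and survival:
  15–19: 5 × 0.0187 × 0.9725 = 0.09093
  20–24: 5 × 0.1211 × 0.9576 = 0.57983
  25–29: 5 × 0.3144 × 0.9481 = 1.49041
  30–34: 5 × 0.2177 × 0.9370 = 1.01992
  35–39: 5 × 0.0371 × 0.9342 = 0.17329
  40–44: 5 × 0.0032 × 0.9188 = 0.01470
  45–49: 5 × 0.0001 × 0.9143 = 0.00046
Sum = 3.36954
NRR = 0.489 × 3.36954 = 1.64771

1.648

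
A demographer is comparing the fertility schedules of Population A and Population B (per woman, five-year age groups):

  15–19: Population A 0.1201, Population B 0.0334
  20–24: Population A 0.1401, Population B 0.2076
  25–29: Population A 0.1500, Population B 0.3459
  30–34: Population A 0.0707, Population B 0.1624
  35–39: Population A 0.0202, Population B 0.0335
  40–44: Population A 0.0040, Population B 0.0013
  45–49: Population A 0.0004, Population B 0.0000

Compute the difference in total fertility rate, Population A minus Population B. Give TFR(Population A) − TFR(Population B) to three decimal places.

Population A:
  Sum of ASFRs = 0.1201 + 0.1401 + 0.1500 + 0.0707 + 0.0202 + 0.0040 + 0.0004 = 0.5055
  TFR = 5 × 0.5055 = 2.5275
Population B:
  Sum of ASFRs = 0.0334 + 0.2076 + 0.3459 + 0.1624 + 0.0335 + 0.0013 + 0.0000 = 0.7841
  TFR = 5 × 0.7841 = 3.9205
Difference = 2.5275 − 3.9205 = -1.393

-1.393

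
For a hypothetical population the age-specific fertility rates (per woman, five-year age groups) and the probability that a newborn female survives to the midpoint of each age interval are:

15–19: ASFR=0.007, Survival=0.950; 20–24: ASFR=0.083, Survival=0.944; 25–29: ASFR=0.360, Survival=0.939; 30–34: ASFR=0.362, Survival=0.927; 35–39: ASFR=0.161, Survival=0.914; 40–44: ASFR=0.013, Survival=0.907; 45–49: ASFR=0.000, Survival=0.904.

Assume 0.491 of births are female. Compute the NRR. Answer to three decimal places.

Proportion female at birth = 0.491.
Each age group contributes 5 × ASFR × survival:
  15–19: 5 × 0.007 × 0.950 = 0.03325
  20–24: 5 × 0.083 × 0.944 = 0.39176
  25–29: 5 × 0.360 × 0.939 = 1.69020
  30–34: 5 × 0.362 × 0.927 = 1.67787
  35–39: 5 × 0.161 × 0.914 = 0.73577
  40–44: 5 × 0.013 × 0.907 = 0.05896
  45–49: 5 × 0.000 × 0.904 = 0.00000
Sum = 4.58781
NRR = 0.491 × 4.58781 = 2.25261
With NRR above 1 the population is above replacement fertility.

2.253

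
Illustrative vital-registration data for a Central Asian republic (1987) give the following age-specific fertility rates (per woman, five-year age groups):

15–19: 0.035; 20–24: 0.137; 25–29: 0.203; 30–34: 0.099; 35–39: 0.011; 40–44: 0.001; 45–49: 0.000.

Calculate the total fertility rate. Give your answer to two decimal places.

Sum of ASFRs = 0.035 + 0.137 + 0.203 + 0.099 + 0.011 + 0.001 + 0.000 = 0.486
TFR = 5 × 0.486 = 2.43

2.43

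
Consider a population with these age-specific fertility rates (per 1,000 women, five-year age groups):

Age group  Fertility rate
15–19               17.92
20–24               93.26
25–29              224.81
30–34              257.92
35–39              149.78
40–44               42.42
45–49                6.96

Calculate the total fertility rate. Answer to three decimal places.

Sum of ASFRs = 17.92 + 93.26 + 224.81 + 257.92 + 149.78 + 42.42 + 6.96 = 793.07
TFR = 5 × 793.07 / 1000 = 3.96535

3.965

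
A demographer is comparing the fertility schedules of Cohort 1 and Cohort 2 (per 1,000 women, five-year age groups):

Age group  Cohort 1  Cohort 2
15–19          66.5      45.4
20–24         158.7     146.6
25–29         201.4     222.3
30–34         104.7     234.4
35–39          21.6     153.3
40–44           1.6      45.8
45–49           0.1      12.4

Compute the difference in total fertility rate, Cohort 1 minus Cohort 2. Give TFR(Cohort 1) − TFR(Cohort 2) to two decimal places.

Cohort 1:
  Sum of ASFRs = 66.5 + 158.7 + 201.4 + 104.7 + 21.6 + 1.6 + 0.1 = 554.6
  TFR = 5 × 554.6 / 1000 = 2.773
Cohort 2:
  Sum of ASFRs = 45.4 + 146.6 + 222.3 + 234.4 + 153.3 + 45.8 + 12.4 = 860.2
  TFR = 5 × 860.2 / 1000 = 4.301
Difference = 2.773 − 4.301 = -1.528

-1.53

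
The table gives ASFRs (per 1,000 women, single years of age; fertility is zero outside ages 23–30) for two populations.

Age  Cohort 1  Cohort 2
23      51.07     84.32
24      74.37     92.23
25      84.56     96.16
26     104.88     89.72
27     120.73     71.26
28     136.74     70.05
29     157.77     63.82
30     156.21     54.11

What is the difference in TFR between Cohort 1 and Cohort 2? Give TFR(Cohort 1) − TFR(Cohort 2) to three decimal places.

Cohort 1:
  Sum of ASFRs = 51.07 + 74.37 + 84.56 + 104.88 + 120.73 + 136.74 + 157.77 + 156.21 = 886.33
  TFR = 886.33 / 1000 = 0.88633
Cohort 2:
  Sum of ASFRs = 84.32 + 92.23 + 96.16 + 89.72 + 71.26 + 70.05 + 63.82 + 54.11 = 621.67
  TFR = 621.67 / 1000 = 0.62167
Difference = 0.88633 − 0.62167 = 0.26466

0.265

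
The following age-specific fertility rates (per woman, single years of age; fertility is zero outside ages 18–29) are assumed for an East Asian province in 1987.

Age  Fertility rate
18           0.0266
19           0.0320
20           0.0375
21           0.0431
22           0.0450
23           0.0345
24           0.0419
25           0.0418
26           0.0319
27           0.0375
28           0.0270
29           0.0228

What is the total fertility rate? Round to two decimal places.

Sum of ASFRs = 0.0266 + 0.0320 + 0.0375 + 0.0431 + 0.0450 + 0.0345 + 0.0419 + 0.0418 + 0.0319 + 0.0375 + 0.0270 + 0.0228 = 0.4216
TFR = 0.4216

0.42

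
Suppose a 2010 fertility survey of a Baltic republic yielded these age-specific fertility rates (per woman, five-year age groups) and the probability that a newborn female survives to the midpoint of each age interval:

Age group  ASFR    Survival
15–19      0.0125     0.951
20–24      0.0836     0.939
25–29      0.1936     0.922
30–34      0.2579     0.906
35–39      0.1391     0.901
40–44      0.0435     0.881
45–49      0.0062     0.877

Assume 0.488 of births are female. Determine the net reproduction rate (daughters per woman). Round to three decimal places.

1.639

Proportion female at birth = 0.488.
Each age group contributes 5 × ASFR × survival:
  15–19: 5 × 0.0125 × 0.951 = 0.05944
  20–24: 5 × 0.0836 × 0.939 = 0.39250
  25–29: 5 × 0.1936 × 0.922 = 0.89250
  30–34: 5 × 0.2579 × 0.906 = 1.16829
  35–39: 5 × 0.1391 × 0.901 = 0.62665
  40–44: 5 × 0.0435 × 0.881 = 0.19162
  45–49: 5 × 0.0062 × 0.877 = 0.02719
Sum = 3.35819
NRR = 0.488 × 3.35819 = 1.63880
NRR > 1, so each generation more than replaces itself.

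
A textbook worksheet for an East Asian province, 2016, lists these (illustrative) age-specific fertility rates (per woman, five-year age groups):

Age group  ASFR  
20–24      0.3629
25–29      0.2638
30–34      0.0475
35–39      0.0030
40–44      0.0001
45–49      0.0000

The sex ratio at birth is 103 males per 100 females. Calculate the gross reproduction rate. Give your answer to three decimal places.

Proportion female at birth = 100 / (100 + 103) = 0.49261.
Sum of ASFRs = 0.3629 + 0.2638 + 0.0475 + 0.0030 + 0.0001 + 0.0000 = 0.6773
TFR = 5 × 0.6773 = 3.3865
GRR = 0.49261 × 3.3865 = 1.66822

1.668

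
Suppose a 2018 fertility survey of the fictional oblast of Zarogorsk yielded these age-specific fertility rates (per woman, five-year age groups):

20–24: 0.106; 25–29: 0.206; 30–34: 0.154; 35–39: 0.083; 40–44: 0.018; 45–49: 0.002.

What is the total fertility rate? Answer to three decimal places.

2.845

Sum of ASFRs = 0.106 + 0.206 + 0.154 + 0.083 + 0.018 + 0.002 = 0.569
TFR = 5 × 0.569 = 2.845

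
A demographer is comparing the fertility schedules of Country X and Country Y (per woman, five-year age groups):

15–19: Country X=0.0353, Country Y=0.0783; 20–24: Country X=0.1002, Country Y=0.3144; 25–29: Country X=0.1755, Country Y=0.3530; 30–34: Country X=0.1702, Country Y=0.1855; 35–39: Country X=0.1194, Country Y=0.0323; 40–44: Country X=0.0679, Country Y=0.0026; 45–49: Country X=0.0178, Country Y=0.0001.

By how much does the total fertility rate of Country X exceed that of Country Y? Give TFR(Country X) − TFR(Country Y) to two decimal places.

Country X:
  Sum of ASFRs = 0.0353 + 0.1002 + 0.1755 + 0.1702 + 0.1194 + 0.0679 + 0.0178 = 0.6863
  TFR = 5 × 0.6863 = 3.4315
Country Y:
  Sum of ASFRs = 0.0783 + 0.3144 + 0.3530 + 0.1855 + 0.0323 + 0.0026 + 0.0001 = 0.9662
  TFR = 5 × 0.9662 = 4.831
Difference = 3.4315 − 4.831 = -1.3995

-1.40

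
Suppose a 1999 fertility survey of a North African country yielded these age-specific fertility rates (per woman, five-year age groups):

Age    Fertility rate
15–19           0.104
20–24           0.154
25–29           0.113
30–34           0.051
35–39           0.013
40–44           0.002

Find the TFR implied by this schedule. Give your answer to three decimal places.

Sum of ASFRs = 0.104 + 0.154 + 0.113 + 0.051 + 0.013 + 0.002 = 0.437
TFR = 5 × 0.437 = 2.185

2.185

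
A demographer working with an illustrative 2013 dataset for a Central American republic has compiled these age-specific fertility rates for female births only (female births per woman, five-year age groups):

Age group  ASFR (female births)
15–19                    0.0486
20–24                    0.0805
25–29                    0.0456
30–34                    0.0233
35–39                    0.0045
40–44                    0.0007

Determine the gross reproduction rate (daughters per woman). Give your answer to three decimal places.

1.016

Sum of female ASFRs = 0.0486 + 0.0805 + 0.0456 + 0.0233 + 0.0045 + 0.0007 = 0.2032
GRR = 5 × 0.2032 = 1.016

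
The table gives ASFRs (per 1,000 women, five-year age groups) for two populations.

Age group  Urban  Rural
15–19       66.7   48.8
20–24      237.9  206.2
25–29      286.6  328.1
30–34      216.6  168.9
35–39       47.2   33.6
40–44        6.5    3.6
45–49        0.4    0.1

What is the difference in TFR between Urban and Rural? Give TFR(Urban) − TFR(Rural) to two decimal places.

0.36

Urban:
  Sum of ASFRs = 66.7 + 237.9 + 286.6 + 216.6 + 47.2 + 6.5 + 0.4 = 861.9
  TFR = 5 × 861.9 / 1000 = 4.3095
Rural:
  Sum of ASFRs = 48.8 + 206.2 + 328.1 + 168.9 + 33.6 + 3.6 + 0.1 = 789.3
  TFR = 5 × 789.3 / 1000 = 3.9465
Difference = 4.3095 − 3.9465 = 0.363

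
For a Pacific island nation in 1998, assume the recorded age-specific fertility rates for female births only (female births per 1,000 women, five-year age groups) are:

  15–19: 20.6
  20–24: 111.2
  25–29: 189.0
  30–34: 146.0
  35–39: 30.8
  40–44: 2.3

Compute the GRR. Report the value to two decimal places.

2.50

Sum of female ASFRs = 20.6 + 111.2 + 189.0 + 146.0 + 30.8 + 2.3 = 499.9
GRR = 5 × 499.9 / 1000 = 2.4995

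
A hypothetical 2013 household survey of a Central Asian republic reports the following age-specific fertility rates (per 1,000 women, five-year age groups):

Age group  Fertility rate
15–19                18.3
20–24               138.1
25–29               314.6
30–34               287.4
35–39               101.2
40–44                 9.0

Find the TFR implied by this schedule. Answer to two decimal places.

4.34

Sum of ASFRs = 18.3 + 138.1 + 314.6 + 287.4 + 101.2 + 9.0 = 868.6
TFR = 5 × 868.6 / 1000 = 4.343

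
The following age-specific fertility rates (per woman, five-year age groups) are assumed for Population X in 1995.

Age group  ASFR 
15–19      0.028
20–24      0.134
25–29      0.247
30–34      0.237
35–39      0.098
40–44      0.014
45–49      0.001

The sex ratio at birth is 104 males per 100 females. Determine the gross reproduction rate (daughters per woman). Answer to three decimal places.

Proportion female at birth = 100 / (100 + 104) = 0.49020.
Sum of ASFRs = 0.028 + 0.134 + 0.247 + 0.237 + 0.098 + 0.014 + 0.001 = 0.759
TFR = 5 × 0.759 = 3.795
GRR = 0.49020 × 3.795 = 1.86031

1.860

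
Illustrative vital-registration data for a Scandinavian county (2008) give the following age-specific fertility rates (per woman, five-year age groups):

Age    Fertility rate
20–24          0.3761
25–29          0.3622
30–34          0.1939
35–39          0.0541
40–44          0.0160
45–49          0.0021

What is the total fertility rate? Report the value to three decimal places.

Sum of ASFRs = 0.3761 + 0.3622 + 0.1939 + 0.0541 + 0.0160 + 0.0021 = 1.0044
TFR = 5 × 1.0044 = 5.022

5.022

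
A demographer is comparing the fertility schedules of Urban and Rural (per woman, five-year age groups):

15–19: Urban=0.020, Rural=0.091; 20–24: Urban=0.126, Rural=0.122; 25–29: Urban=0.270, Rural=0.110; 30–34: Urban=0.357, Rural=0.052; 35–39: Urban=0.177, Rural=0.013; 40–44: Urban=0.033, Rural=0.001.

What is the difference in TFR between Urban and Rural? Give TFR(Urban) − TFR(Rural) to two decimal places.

Urban:
  Sum of ASFRs = 0.020 + 0.126 + 0.270 + 0.357 + 0.177 + 0.033 = 0.983
  TFR = 5 × 0.983 = 4.915
Rural:
  Sum of ASFRs = 0.091 + 0.122 + 0.110 + 0.052 + 0.013 + 0.001 = 0.389
  TFR = 5 × 0.389 = 1.945
Difference = 4.915 − 1.945 = 2.97

2.97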